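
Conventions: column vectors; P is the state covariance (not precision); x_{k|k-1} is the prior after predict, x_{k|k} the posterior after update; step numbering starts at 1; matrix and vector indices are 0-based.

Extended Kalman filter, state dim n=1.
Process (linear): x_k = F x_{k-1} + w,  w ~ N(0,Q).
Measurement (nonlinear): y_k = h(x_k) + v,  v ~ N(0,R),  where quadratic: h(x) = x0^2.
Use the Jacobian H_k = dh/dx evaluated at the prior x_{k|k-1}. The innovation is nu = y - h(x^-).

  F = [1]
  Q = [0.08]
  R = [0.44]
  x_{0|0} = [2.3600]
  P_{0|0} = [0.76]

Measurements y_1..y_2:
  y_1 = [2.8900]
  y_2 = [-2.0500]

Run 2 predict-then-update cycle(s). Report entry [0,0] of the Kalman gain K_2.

K[0,0] = 0.2067

step 1: x^-=[2.3600]  P^-=[0.8400]  H_jac=[4.7200]  S=[19.1539]  K=[0.2070]  nu=[-2.6796]  x^+=[1.8053]  P^+=[0.0193]
step 2: x^-=[1.8053]  P^-=[0.0993]  H_jac=[3.6107]  S=[1.7345]  K=[0.2067]  nu=[-5.3092]  x^+=[0.7079]  P^+=[0.0252]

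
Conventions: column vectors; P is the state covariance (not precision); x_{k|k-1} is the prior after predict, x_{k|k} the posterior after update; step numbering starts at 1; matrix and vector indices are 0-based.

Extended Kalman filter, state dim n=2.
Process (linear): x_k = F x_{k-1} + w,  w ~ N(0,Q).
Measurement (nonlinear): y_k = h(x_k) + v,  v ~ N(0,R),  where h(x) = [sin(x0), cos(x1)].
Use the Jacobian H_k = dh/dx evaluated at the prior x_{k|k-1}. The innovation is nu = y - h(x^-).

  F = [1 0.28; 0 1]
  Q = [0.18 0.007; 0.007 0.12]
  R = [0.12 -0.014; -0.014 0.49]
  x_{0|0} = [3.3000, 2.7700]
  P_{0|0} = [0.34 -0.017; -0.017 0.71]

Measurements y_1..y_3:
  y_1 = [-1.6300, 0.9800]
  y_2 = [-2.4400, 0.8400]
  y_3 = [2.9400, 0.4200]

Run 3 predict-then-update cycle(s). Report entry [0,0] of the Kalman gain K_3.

K[0,0] = -0.8968

step 1: x^-=[4.0756, 2.7700]  P^-=[0.5661 0.1888; 0.1888 0.8300]  H_jac=[-0.5946 0.0000; 0.0000 -0.3631]  S=[0.3202 0.0268; 0.0268 0.5994]  K=[-1.0458 -0.0677; -0.3098 -0.4889]  nu=[-0.8260, 1.9118]  x^+=[4.8100, 2.0911]  P^+=[0.2095 0.0510; 0.0510 0.6479]
step 2: x^-=[5.3955, 2.0911]  P^-=[0.4688 0.2394; 0.2394 0.7679]  H_jac=[0.6312 0.0000; 0.0000 -0.8676]  S=[0.3068 -0.1451; -0.1451 1.0681]  K=[0.9325 -0.0678; 0.2111 -0.5951]  nu=[-1.6644, 1.3372]  x^+=[3.7528, 0.9441]  P^+=[0.1788 0.0533; 0.0533 0.3395]
step 3: x^-=[4.0172, 0.9441]  P^-=[0.4152 0.1554; 0.1554 0.4595]  H_jac=[-0.6405 0.0000; 0.0000 -0.8099]  S=[0.2904 0.0666; 0.0666 0.7914]  K=[-0.8968 -0.0835; -0.2395 -0.4501]  nu=[3.7079, -0.1665]  x^+=[0.7057, 0.1309]  P^+=[0.1662 0.0350; 0.0350 0.2681]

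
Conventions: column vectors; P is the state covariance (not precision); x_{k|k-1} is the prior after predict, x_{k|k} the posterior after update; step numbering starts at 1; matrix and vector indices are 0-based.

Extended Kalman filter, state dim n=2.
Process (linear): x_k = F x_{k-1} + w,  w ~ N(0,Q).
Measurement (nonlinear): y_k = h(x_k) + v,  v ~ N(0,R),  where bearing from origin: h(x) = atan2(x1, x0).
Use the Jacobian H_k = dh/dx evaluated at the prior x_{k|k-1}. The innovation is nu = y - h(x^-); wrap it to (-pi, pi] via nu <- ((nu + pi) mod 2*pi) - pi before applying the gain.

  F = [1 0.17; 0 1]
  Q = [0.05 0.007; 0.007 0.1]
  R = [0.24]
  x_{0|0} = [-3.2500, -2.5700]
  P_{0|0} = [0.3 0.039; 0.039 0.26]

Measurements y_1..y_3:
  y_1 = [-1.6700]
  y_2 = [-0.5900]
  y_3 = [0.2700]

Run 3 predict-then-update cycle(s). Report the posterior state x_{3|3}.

step 1: x^-=[-3.6869, -2.5700]  P^-=[0.3708 0.0902; 0.0902 0.3600]  H_jac=[0.1272 -0.1825]  S=[0.2538]  K=[0.1210; -0.2137]  nu=[0.8628]  x^+=[-3.5825, -2.7544]  P^+=[0.3671 0.0968; 0.0968 0.3484]
step 2: x^-=[-4.0507, -2.7544]  P^-=[0.4600 0.1630; 0.1630 0.4484]  H_jac=[0.1148 -0.1688]  S=[0.2525]  K=[0.1002; -0.2257]  nu=[1.9544]  x^+=[-3.8550, -3.1955]  P^+=[0.4575 0.1687; 0.1687 0.4355]
step 3: x^-=[-4.3982, -3.1955]  P^-=[0.5774 0.2497; 0.2497 0.5355]  H_jac=[0.1081 -0.1488]  S=[0.2506]  K=[0.1008; -0.2103]  nu=[2.7833]  x^+=[-4.1176, -3.7808]  P^+=[0.5749 0.2551; 0.2551 0.5245]

x_post = [-4.1176, -3.7808]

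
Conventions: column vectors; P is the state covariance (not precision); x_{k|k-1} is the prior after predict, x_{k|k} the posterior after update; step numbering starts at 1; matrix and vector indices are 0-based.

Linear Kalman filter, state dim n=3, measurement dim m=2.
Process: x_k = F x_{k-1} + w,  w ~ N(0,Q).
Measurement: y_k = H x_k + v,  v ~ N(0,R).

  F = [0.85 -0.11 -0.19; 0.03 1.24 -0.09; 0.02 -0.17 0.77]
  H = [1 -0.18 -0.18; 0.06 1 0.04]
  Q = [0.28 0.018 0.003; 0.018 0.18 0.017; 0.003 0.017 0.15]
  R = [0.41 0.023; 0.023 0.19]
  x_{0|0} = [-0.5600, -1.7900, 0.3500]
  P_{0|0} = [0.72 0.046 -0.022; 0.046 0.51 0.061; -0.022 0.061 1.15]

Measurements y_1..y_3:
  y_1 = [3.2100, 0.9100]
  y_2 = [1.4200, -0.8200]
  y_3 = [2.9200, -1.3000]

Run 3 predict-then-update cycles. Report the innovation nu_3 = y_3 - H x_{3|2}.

step 1: x^-=[-0.3456, -2.2679, 0.5626]  P^-=[0.8489 0.0228 -0.1677; 0.0228 0.9641 -0.1102; -0.1677 -0.1102 0.8299]  S=[1.3621 -0.0673; -0.0673 1.1516]  K=[0.6472 0.0960; -0.0550 0.8313; -0.2226 -0.0886]  nu=[3.2486, 3.1761]  x^+=[2.0618, 0.1937, -0.4420]  P^+=[0.2762 0.0152 0.0330; 0.0152 0.1579 -0.0542; 0.0330 -0.0542 0.7560]
step 2: x^-=[1.8152, 0.3418, -0.3320]  P^-=[0.4930 0.0420 -0.0779; 0.0420 0.4423 -0.1201; -0.0779 -0.1201 0.6180]  S=[0.9425 0.0302; 0.0302 0.6301]  K=[0.5273 0.0833; -0.0395 0.7002; -0.1729 -0.1504]  nu=[-0.3934, -1.2575]  x^+=[1.5030, -0.5231, -0.0748]  P^+=[0.2240 0.0138 0.0188; 0.0138 0.1336 -0.0566; 0.0188 -0.0566 0.5740]
step 3: x^-=[1.3493, -0.5968, 0.0614]  P^-=[0.4531 0.0410 -0.0615; 0.0410 0.4038 -0.1051; -0.0615 -0.1051 0.5096]  S=[0.8933 0.0323; 0.0323 0.5925]  K=[0.5084 0.0833; -0.0389 0.6807; -0.1453 -0.1413]  nu=[1.4743, -0.7866]  x^+=[2.0333, -1.1896, -0.0416]  P^+=[0.2154 0.0140 0.0141; 0.0140 0.1296 -0.0501; 0.0141 -0.0501 0.4776]

innov = [1.4743, -0.7866]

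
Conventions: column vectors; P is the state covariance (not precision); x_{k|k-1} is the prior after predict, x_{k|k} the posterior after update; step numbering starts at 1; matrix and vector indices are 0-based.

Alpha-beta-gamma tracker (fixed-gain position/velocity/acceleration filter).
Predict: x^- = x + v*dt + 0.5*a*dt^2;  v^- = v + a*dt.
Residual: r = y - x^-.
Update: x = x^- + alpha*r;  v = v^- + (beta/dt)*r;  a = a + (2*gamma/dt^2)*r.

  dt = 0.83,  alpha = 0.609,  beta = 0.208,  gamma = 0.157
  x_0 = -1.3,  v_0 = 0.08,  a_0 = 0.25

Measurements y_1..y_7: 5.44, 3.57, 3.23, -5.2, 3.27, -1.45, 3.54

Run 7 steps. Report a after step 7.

a_post = 1.7606

step 1: x_pred=-1.1475  r=6.5875  x^+=2.8643  v^+=1.9383  a^+=3.2526
step 2: x_pred=5.5935  r=-2.0235  x^+=4.3612  v^+=4.1309  a^+=2.3303
step 3: x_pred=8.5925  r=-5.3625  x^+=5.3267  v^+=4.7212  a^+=-0.1139
step 4: x_pred=9.2061  r=-14.4061  x^+=0.4328  v^+=1.0164  a^+=-6.6802
step 5: x_pred=-1.0246  r=4.2946  x^+=1.5908  v^+=-3.4519  a^+=-4.7227
step 6: x_pred=-2.9010  r=1.4510  x^+=-2.0173  v^+=-7.0081  a^+=-4.0613
step 7: x_pred=-9.2330  r=12.7730  x^+=-1.4543  v^+=-7.1781  a^+=1.7606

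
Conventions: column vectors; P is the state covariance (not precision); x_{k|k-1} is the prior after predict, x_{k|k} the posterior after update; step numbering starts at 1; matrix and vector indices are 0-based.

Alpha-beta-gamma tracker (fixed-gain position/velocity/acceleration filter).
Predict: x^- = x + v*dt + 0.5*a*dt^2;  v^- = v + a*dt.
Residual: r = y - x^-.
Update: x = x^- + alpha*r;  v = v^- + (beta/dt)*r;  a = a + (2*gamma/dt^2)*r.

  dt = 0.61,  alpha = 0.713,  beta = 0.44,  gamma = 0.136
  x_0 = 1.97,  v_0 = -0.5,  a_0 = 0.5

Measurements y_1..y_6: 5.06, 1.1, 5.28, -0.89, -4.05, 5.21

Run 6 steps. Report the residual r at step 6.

step 1: x_pred=1.7580  r=3.3020  x^+=4.1123  v^+=2.1868  a^+=2.9137
step 2: x_pred=5.9883  r=-4.8883  x^+=2.5030  v^+=0.4381  a^+=-0.6596
step 3: x_pred=2.6475  r=2.6325  x^+=4.5245  v^+=1.9346  a^+=1.2647
step 4: x_pred=5.9399  r=-6.8299  x^+=1.0702  v^+=-2.2204  a^+=-3.7278
step 5: x_pred=-0.9778  r=-3.0722  x^+=-3.1683  v^+=-6.7103  a^+=-5.9735
step 6: x_pred=-8.3730  r=13.5830  x^+=1.3117  v^+=-0.5566  a^+=3.9554

resid = 13.5830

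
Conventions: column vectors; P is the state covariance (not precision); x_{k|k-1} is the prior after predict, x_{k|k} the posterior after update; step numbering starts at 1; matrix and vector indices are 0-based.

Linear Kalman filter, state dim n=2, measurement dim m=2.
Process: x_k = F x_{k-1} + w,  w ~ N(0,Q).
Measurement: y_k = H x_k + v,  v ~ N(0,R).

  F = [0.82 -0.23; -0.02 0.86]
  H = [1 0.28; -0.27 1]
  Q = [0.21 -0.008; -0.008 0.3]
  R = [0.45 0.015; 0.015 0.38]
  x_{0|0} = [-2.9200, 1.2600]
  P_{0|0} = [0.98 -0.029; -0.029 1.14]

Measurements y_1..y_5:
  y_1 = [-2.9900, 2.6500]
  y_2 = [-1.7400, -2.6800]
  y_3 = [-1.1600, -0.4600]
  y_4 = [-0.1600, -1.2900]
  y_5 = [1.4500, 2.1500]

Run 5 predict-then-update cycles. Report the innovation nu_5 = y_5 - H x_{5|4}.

innov = [1.6710, 3.0513]

step 1: x^-=[-2.6842, 1.1420]  P^-=[0.9402 -0.2701; -0.2701 1.1445]  S=[1.3286 -0.1681; -0.1681 1.7390]  K=[0.6202 -0.2414; 0.1280 0.7125]  nu=[-0.6256, 0.7833]  x^+=[-3.2612, 1.6200]  P^+=[0.2775 -0.0075; -0.0075 0.2706]
step 2: x^-=[-3.0468, 1.4584]  P^-=[0.4138 -0.0714; -0.0714 0.5005]  S=[0.8630 -0.0226; -0.0226 0.9493]  K=[0.4515 -0.1822; 0.0940 0.5498]  nu=[0.8984, -4.9610]  x^+=[-1.7374, -1.1849]  P^+=[0.2026 -0.0077; -0.0077 0.2083]
step 3: x^-=[-1.1521, -0.9842]  P^-=[0.3602 -0.0580; -0.0580 0.4544]  S=[0.8133 -0.0087; -0.0087 0.8920]  K=[0.4211 -0.1700; 0.0907 0.5279]  nu=[0.2677, 0.2132]  x^+=[-1.0756, -0.8474]  P^+=[0.1890 -0.0073; -0.0073 0.2000]
step 4: x^-=[-0.6871, -0.7073]  P^-=[0.3504 -0.0558; -0.0558 0.4482]  S=[0.8043 -0.0057; -0.0057 0.8839]  K=[0.4150 -0.1675; 0.0904 0.5247]  nu=[0.7252, -0.7682]  x^+=[-0.2575, -1.0449]  P^+=[0.1863 -0.0071; -0.0071 0.1988]
step 5: x^-=[0.0292, -0.8934]  P^-=[0.3484 -0.0554; -0.0554 0.4474]  S=[0.8025 -0.0051; -0.0051 0.8827]  K=[0.4138 -0.1670; 0.0903 0.5243]  nu=[1.6710, 3.0513]  x^+=[0.2110, 0.8573]  P^+=[0.1857 -0.0071; -0.0071 0.1987]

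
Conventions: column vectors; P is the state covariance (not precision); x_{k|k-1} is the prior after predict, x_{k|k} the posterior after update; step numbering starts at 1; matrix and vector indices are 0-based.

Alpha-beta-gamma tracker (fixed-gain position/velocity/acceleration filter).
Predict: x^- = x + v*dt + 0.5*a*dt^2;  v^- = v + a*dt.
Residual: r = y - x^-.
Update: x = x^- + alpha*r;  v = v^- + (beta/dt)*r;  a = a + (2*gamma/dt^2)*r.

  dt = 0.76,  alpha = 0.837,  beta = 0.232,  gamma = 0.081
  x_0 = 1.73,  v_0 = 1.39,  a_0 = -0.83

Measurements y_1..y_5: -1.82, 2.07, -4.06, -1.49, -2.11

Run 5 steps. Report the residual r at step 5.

step 1: x_pred=2.5467  r=-4.3667  x^+=-1.1082  v^+=-0.5738  a^+=-2.0547
step 2: x_pred=-2.1377  r=4.2077  x^+=1.3841  v^+=-0.8509  a^+=-0.8746
step 3: x_pred=0.4849  r=-4.5449  x^+=-3.3192  v^+=-2.9030  a^+=-2.1493
step 4: x_pred=-6.1462  r=4.6562  x^+=-2.2490  v^+=-3.1151  a^+=-0.8434
step 5: x_pred=-4.8600  r=2.7500  x^+=-2.5582  v^+=-2.9166  a^+=-0.0721

resid = 2.7500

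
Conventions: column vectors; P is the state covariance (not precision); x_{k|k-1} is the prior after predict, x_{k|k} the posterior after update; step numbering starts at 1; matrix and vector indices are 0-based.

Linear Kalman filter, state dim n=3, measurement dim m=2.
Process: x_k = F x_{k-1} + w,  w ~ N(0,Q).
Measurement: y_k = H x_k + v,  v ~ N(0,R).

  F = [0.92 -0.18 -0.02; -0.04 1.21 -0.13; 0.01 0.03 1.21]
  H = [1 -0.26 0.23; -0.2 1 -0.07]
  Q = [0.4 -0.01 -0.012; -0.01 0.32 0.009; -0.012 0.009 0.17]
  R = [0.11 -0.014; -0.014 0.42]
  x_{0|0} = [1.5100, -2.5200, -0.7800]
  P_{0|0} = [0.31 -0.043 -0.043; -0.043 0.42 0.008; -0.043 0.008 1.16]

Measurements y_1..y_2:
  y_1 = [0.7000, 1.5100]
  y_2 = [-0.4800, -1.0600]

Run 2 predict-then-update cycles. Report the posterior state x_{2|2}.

step 1: x^-=[1.8584, -3.0082, -1.0043]  P^-=[0.6923 -0.1529 -0.0902; -0.1529 0.9562 -0.1450; -0.0902 -0.1450 1.8683]  S=[1.0212 -0.6176; -0.6176 1.4920]  K=[0.7751 0.1297; -0.0291 0.6562; 0.3534 -0.0265]  nu=[-1.7095, 4.8196]  x^+=[1.1587, 0.2039, -1.7360]  P^+=[0.1780 0.0548 -0.3491; 0.0548 0.2894 0.0351; -0.3491 0.0351 1.7282]
step 2: x^-=[1.0640, 0.4261, -2.0828]  P^-=[0.5557 0.0278 -0.4486; 0.0278 0.7532 -0.1832; -0.4486 -0.1832 2.6946]  S=[0.6603 -0.3286; -0.3286 1.2107]  K=[0.7550 0.1620; -0.0067 0.6264; 0.2491 -0.1654]  nu=[-0.9542, -1.4191]  x^+=[0.1137, -0.4564, -2.0858]  P^+=[0.2279 0.0633 -0.5681; 0.0633 0.2755 -0.0050; -0.5681 -0.0050 2.5934]

x_post = [0.1137, -0.4564, -2.0858]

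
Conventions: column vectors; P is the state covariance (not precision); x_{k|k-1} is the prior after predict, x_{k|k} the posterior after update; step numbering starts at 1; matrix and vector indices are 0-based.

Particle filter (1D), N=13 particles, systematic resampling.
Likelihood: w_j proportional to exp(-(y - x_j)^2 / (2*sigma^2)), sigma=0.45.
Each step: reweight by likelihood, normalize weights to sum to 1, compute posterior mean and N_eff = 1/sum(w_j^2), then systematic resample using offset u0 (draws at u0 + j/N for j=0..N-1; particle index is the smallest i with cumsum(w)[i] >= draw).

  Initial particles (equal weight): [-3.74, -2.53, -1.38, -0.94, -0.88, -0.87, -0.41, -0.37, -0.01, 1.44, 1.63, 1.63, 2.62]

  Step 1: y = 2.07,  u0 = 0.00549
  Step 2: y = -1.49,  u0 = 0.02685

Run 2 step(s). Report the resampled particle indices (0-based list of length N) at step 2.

step 1: w=[0.0000, 0.0000, 0.0000, 0.0000, 0.0000, 0.0000, 0.0000, 0.0000, 0.0000, 0.1796, 0.2968, 0.2968, 0.2268]  mean=1.8204  Neff=3.8483  idx=[9, 9, 9, 10, 10, 10, 10, 11, 11, 11, 12, 12, 12]
step 2: w=[0.2933, 0.2933, 0.2933, 0.0172, 0.0172, 0.0172, 0.0172, 0.0172, 0.0172, 0.0172, 0.0000, 0.0000, 0.0000]  mean=1.4628  Neff=3.8446  idx=[0, 0, 0, 0, 1, 1, 1, 1, 2, 2, 2, 2, 7]

resampled_idx = [0, 0, 0, 0, 1, 1, 1, 1, 2, 2, 2, 2, 7]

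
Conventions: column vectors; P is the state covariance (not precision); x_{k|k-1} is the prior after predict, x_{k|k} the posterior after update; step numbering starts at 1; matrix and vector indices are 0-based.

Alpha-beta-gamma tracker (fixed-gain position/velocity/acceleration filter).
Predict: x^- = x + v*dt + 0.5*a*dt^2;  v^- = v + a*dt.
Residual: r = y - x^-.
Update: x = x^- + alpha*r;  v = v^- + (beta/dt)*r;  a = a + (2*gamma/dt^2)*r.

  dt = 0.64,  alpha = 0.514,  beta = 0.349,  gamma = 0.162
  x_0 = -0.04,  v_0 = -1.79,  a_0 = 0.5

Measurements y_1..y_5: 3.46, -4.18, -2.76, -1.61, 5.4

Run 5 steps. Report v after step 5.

v_post = 2.3349

step 1: x_pred=-1.0832  r=4.5432  x^+=1.2520  v^+=1.0075  a^+=4.0937
step 2: x_pred=2.7352  r=-6.9152  x^+=-0.8192  v^+=-0.1435  a^+=-1.3763
step 3: x_pred=-1.1929  r=-1.5671  x^+=-1.9984  v^+=-1.8788  a^+=-2.6159
step 4: x_pred=-3.7366  r=2.1266  x^+=-2.6435  v^+=-2.3933  a^+=-0.9337
step 5: x_pred=-4.3665  r=9.7665  x^+=0.6535  v^+=2.3349  a^+=6.7917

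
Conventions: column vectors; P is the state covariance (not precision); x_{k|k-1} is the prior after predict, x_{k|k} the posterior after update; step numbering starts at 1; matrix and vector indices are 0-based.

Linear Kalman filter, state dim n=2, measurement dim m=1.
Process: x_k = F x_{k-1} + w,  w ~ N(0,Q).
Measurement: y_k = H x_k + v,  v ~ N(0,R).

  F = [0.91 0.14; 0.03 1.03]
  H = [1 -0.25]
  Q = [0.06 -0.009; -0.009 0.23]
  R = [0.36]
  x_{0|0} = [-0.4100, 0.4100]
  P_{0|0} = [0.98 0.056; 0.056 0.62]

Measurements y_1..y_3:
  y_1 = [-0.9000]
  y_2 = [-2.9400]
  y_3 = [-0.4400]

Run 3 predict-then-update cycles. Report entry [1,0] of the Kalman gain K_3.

step 1: x^-=[-0.3157, 0.4100]  P^-=[0.8980 0.1599; 0.1599 0.8921]  S=[1.2338]  K=[0.6954; -0.0512]  nu=[-0.4818]  x^+=[-0.6508, 0.4347]  P^+=[0.3013 0.2038; 0.2038 0.8889]
step 2: x^-=[-0.5313, 0.4282]  P^-=[0.3789 0.3193; 0.3193 1.1859]  S=[0.6533]  K=[0.4577; 0.0349]  nu=[-2.3016]  x^+=[-1.5848, 0.3478]  P^+=[0.2420 0.3088; 0.3088 1.1851]
step 3: x^-=[-1.3935, 0.3107]  P^-=[0.3623 0.4593; 0.4593 1.5065]  S=[0.5868]  K=[0.4217; 0.1408]  nu=[1.0312]  x^+=[-0.9586, 0.4559]  P^+=[0.2579 0.4244; 0.4244 1.4949]

K[1,0] = 0.1408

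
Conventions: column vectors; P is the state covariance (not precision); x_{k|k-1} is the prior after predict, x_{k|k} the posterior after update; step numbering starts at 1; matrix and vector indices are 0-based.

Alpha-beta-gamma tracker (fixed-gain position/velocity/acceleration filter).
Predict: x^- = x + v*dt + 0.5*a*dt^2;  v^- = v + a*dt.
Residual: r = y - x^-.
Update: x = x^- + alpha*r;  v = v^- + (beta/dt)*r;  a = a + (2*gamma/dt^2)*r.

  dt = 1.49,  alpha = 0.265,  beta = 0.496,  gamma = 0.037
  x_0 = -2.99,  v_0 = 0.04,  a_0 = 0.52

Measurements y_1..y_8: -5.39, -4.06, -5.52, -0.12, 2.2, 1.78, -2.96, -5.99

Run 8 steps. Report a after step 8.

a_post = -0.3245

step 1: x_pred=-2.3532  r=-3.0368  x^+=-3.1579  v^+=-0.1961  a^+=0.4188
step 2: x_pred=-2.9853  r=-1.0747  x^+=-3.2701  v^+=0.0701  a^+=0.3830
step 3: x_pred=-2.7405  r=-2.7795  x^+=-3.4771  v^+=-0.2845  a^+=0.2903
step 4: x_pred=-3.5788  r=3.4588  x^+=-2.6622  v^+=1.2994  a^+=0.4056
step 5: x_pred=-0.2759  r=2.4759  x^+=0.3802  v^+=2.7279  a^+=0.4881
step 6: x_pred=4.9867  r=-3.2067  x^+=4.1369  v^+=2.3878  a^+=0.3812
step 7: x_pred=8.1179  r=-11.0779  x^+=5.1822  v^+=-0.7319  a^+=0.0120
step 8: x_pred=4.1051  r=-10.0951  x^+=1.4299  v^+=-4.0745  a^+=-0.3245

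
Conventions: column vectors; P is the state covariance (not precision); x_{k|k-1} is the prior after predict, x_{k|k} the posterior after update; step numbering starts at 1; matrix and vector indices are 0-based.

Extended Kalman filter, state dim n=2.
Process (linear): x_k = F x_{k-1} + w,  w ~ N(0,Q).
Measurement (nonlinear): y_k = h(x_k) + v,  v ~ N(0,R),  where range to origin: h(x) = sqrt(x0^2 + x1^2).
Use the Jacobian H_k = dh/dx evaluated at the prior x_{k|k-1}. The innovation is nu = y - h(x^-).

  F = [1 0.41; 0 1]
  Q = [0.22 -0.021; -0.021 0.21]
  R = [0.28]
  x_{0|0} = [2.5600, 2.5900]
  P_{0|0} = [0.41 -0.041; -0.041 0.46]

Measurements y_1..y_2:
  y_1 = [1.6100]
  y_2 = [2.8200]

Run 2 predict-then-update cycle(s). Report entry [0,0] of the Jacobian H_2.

H_jac[0,0] = 0.8896

step 1: x^-=[3.6219, 2.5900]  P^-=[0.6737 0.1266; 0.1266 0.6700]  H_jac=[0.8134 0.5817]  S=[1.0723]  K=[0.5798; 0.4595]  nu=[-2.8427]  x^+=[1.9738, 1.2838]  P^+=[0.3133 -0.1590; -0.1590 0.4436]
step 2: x^-=[2.5002, 1.2838]  P^-=[0.4775 0.0018; 0.0018 0.6536]  H_jac=[0.8896 0.4568]  S=[0.7957]  K=[0.5348; 0.3773]  nu=[0.0095]  x^+=[2.5053, 1.2874]  P^+=[0.2498 -0.1587; -0.1587 0.5404]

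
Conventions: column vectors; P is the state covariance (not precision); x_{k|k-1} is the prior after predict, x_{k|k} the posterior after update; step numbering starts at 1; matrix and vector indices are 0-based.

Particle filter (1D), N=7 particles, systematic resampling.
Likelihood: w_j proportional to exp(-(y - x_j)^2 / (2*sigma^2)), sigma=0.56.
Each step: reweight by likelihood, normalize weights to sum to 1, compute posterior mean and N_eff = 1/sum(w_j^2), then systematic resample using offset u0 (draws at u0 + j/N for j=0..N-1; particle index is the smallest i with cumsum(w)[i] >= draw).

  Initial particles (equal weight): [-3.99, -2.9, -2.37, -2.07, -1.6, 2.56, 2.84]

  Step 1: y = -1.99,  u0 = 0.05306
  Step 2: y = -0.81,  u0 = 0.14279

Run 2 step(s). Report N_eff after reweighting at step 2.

step 1: w=[0.0006, 0.0941, 0.2799, 0.3488, 0.2765, 0.0000, 0.0000]  mean=-2.1033  Neff=3.5042  idx=[1, 2, 2, 3, 3, 4, 4]
step 2: w=[0.0010, 0.0219, 0.0219, 0.0846, 0.0846, 0.3930, 0.3930]  mean=-1.7146  Neff=3.0851  idx=[4, 5, 5, 5, 6, 6, 6]

N_eff = 3.0851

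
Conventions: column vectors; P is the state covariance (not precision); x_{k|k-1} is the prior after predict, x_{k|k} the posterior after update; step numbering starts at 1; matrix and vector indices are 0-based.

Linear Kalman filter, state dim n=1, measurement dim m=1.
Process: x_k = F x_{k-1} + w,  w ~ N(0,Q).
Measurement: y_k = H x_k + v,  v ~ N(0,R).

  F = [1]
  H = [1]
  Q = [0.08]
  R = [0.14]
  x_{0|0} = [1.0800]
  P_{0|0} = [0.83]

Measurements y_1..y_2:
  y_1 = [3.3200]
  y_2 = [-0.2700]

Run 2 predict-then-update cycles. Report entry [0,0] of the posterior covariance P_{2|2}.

P_post[0,0] = 0.0826

step 1: x^-=[1.0800]  P^-=[0.9100]  S=[1.0500]  K=[0.8667]  nu=[2.2400]  x^+=[3.0213]  P^+=[0.1213]
step 2: x^-=[3.0213]  P^-=[0.2013]  S=[0.3413]  K=[0.5898]  nu=[-3.2913]  x^+=[1.0800]  P^+=[0.0826]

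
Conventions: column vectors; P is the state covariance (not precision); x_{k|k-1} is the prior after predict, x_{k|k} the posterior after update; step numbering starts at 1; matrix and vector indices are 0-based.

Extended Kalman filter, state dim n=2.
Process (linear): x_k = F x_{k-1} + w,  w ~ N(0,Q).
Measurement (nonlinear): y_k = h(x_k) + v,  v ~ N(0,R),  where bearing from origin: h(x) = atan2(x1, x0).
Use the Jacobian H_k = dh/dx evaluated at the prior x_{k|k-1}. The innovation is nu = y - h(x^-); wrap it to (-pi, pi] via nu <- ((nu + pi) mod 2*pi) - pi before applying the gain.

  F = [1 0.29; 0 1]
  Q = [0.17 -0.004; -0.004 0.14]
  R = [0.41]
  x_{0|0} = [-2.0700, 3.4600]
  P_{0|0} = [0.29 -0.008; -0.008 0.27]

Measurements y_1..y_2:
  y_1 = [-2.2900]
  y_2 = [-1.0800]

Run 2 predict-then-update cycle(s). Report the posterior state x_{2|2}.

step 1: x^-=[-1.0666, 3.4600]  P^-=[0.4781 0.0663; 0.0663 0.4100]  H_jac=[-0.2639 -0.0814]  S=[0.4489]  K=[-0.2931; -0.1133]  nu=[2.1234]  x^+=[-1.6890, 3.2194]  P^+=[0.4395 0.0514; 0.0514 0.4042]
step 2: x^-=[-0.7554, 3.2194]  P^-=[0.6733 0.1646; 0.1646 0.5442]  H_jac=[-0.2944 -0.0691]  S=[0.4777]  K=[-0.4388; -0.1802]  nu=[-2.8813]  x^+=[0.5089, 3.7385]  P^+=[0.5813 0.1269; 0.1269 0.5287]

x_post = [0.5089, 3.7385]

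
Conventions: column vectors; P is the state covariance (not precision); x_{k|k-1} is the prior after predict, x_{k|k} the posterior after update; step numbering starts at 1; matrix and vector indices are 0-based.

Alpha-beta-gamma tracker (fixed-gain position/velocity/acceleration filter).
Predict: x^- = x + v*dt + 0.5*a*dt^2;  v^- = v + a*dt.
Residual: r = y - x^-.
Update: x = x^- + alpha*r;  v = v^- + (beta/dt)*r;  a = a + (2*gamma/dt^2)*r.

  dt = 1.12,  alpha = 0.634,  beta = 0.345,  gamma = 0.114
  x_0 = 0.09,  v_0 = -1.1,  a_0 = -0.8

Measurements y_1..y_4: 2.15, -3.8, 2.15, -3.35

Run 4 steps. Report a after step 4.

a_post = 0.1410

step 1: x_pred=-1.6438  r=3.7938  x^+=0.7615  v^+=-0.8274  a^+=-0.1104
step 2: x_pred=-0.2345  r=-3.5655  x^+=-2.4950  v^+=-2.0494  a^+=-0.7585
step 3: x_pred=-5.2661  r=7.4161  x^+=-0.5643  v^+=-0.6145  a^+=0.5894
step 4: x_pred=-0.8829  r=-2.4671  x^+=-2.4470  v^+=-0.7143  a^+=0.1410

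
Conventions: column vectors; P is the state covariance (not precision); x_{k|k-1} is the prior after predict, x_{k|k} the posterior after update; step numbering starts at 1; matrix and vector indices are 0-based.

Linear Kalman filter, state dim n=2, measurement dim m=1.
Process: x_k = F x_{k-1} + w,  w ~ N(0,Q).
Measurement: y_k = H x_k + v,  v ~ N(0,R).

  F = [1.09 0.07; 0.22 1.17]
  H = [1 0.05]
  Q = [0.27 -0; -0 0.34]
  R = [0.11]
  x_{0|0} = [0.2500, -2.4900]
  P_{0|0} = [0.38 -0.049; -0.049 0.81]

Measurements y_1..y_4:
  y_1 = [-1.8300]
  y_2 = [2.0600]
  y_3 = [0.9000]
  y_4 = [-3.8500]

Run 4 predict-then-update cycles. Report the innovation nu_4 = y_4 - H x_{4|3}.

step 1: x^-=[0.0982, -2.8583]  P^-=[0.7180 0.0942; 0.0942 1.4420]  S=[0.8410]  K=[0.8593; 0.1978]  nu=[-1.7853]  x^+=[-1.4359, -3.2114]  P^+=[0.0970 -0.0487; -0.0487 1.4091]
step 2: x^-=[-1.7899, -4.0732]  P^-=[0.3847 0.0758; 0.0758 2.2485]  S=[0.5079]  K=[0.7649; 0.3706]  nu=[4.0536]  x^+=[1.3106, -2.5709]  P^+=[0.0875 -0.0682; -0.0682 2.1788]
step 3: x^-=[1.2486, -2.7196]  P^-=[0.3743 0.1114; 0.1114 3.2916]  S=[0.5037]  K=[0.7542; 0.5480]  nu=[-0.2126]  x^+=[1.0882, -2.8361]  P^+=[0.0878 -0.0967; -0.0967 3.1404]
step 4: x^-=[0.9876, -3.0788]  P^-=[0.3749 0.1534; 0.1534 4.5933]  S=[0.5118]  K=[0.7476; 0.7485]  nu=[-4.6837]  x^+=[-2.5140, -6.5847]  P^+=[0.0889 -0.1330; -0.1330 4.3066]

innov = [-4.6837]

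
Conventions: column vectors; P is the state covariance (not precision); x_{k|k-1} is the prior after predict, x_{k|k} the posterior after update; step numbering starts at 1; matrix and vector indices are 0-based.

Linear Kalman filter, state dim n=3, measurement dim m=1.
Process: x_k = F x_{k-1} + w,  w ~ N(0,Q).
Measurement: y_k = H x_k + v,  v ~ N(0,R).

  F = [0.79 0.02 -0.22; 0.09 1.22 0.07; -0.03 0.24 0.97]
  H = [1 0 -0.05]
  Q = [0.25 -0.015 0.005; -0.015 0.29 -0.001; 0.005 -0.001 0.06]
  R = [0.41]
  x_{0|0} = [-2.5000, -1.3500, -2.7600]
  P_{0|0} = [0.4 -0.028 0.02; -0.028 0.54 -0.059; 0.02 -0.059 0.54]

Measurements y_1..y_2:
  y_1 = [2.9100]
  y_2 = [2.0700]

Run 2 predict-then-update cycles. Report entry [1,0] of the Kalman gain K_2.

step 1: x^-=[-1.3948, -2.0652, -2.9262]  P^-=[0.5187 0.0077 -0.1050; 0.0077 1.0836 0.1240; -0.1050 0.1240 0.5713]  S=[0.9406]  K=[0.5570; 0.0016; -0.1420]  nu=[4.1585]  x^+=[0.9215, -2.0585, -3.5167]  P^+=[0.2268 0.0069 -0.0306; 0.0069 1.0836 0.1242; -0.0306 0.1242 0.5524]
step 2: x^-=[1.4605, -2.6745, -3.9328]  P^-=[0.4285 -0.0086 -0.1395; -0.0086 1.9298 0.4996; -0.1395 0.4996 0.7019]  S=[0.8542]  K=[0.5098; -0.0393; -0.2044]  nu=[0.4129]  x^+=[1.6710, -2.6908, -4.0172]  P^+=[0.2065 0.0085 -0.0505; 0.0085 1.9285 0.4927; -0.0505 0.4927 0.6662]

K[1,0] = -0.0393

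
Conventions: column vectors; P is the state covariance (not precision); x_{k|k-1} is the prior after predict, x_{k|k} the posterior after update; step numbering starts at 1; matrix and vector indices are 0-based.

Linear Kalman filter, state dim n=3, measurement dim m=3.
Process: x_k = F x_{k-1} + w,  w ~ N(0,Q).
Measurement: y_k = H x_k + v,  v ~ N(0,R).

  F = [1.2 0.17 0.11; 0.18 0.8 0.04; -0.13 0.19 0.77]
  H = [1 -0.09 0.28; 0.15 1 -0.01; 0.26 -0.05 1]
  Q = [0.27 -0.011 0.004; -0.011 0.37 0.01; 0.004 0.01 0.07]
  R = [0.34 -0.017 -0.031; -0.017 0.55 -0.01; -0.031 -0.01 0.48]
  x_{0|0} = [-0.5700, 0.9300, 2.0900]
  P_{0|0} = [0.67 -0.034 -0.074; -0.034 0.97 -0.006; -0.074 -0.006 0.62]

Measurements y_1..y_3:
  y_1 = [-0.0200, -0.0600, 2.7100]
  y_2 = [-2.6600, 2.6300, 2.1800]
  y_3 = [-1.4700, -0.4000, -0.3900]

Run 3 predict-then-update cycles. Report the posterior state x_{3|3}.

step 1: x^-=[-0.2960, 0.7250, 1.8601]  P^-=[1.2367 0.2291 -0.0919; 0.2291 1.0023 0.1496; -0.0919 0.1496 0.4987]  S=[1.5237 0.3420 0.3037; 0.3420 1.6461 0.1771; 0.3037 0.1771 0.9961]  K=[0.7658 0.0967 -0.0317; -0.0343 0.6297 0.0582; -0.0846 0.0447 0.4870]  nu=[-0.1796, -0.7220, 0.9631]  x^+=[-0.5339, 0.3326, 2.3121]  P^+=[0.2918 -0.0044 -0.1160; -0.0044 0.3474 0.0412; -0.1160 0.0412 0.2682]
step 2: x^-=[-0.3298, 0.2624, 1.9129]  P^-=[0.6726 0.0921 -0.1078; 0.0921 0.6019 0.0748; -0.1078 0.0748 0.2820]  S=[0.9589 0.1373 0.0954; 0.1373 1.1935 0.0655; 0.0954 0.0655 0.7430]  K=[0.6494 0.0883 -0.0070; -0.0172 0.5145 0.0492; -0.0765 0.0367 0.3433]  nu=[-2.8422, 2.4362, 0.3660]  x^+=[-1.9630, 1.5828, 2.3453]  P^+=[0.2441 0.0001 -0.0879; 0.0001 0.2831 0.0331; -0.0879 0.0331 0.1913]
step 3: x^-=[-1.8285, 1.0067, 2.3618]  P^-=[0.6101 0.0783 -0.0836; 0.0783 0.5603 0.0622; -0.0836 0.0622 0.2250]  S=[0.9082 0.1155 0.0913; 0.1155 1.1465 0.0532; 0.0913 0.0532 0.6960]  K=[0.6260 0.0852 0.0136; -0.0178 0.4982 0.0426; -0.0626 0.0340 0.2933]  nu=[-0.2122, -1.1088, -2.2261]  x^+=[-2.0860, 0.3633, 1.6845]  P^+=[0.2317 0.0006 -0.0740; 0.0006 0.2741 0.0296; -0.0740 0.0296 0.1631]

x_post = [-2.0860, 0.3633, 1.6845]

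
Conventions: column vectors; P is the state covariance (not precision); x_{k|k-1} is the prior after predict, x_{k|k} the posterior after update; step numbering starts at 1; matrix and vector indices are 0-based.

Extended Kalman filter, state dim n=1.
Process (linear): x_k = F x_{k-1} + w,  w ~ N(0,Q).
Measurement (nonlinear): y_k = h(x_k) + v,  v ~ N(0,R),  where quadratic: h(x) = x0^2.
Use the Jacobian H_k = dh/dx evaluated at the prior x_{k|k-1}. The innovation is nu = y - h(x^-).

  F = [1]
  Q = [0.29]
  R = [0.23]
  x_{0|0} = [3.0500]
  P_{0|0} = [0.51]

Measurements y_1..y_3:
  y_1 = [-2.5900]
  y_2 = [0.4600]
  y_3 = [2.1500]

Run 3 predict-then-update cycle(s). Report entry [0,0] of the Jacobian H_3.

step 1: x^-=[3.0500]  P^-=[0.8000]  H_jac=[6.1000]  S=[29.9980]  K=[0.1627]  nu=[-11.8925]  x^+=[1.1154]  P^+=[0.0061]
step 2: x^-=[1.1154]  P^-=[0.2961]  H_jac=[2.2307]  S=[1.7036]  K=[0.3878]  nu=[-0.7840]  x^+=[0.8113]  P^+=[0.0400]
step 3: x^-=[0.8113]  P^-=[0.3300]  H_jac=[1.6227]  S=[1.0989]  K=[0.4873]  nu=[1.4917]  x^+=[1.5382]  P^+=[0.0691]

H_jac[0,0] = 1.6227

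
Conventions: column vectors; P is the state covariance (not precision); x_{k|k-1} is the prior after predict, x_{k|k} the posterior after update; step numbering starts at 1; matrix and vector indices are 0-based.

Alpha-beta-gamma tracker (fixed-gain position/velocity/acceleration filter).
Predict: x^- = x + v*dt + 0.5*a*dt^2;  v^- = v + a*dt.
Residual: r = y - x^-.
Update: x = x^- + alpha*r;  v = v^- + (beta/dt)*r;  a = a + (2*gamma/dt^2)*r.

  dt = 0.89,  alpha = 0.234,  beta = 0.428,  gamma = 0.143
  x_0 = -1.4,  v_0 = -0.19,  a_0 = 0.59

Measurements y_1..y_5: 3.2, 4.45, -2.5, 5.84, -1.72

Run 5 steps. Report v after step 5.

step 1: x_pred=-1.3354  r=4.5354  x^+=-0.2741  v^+=2.5162  a^+=2.2276
step 2: x_pred=2.8475  r=1.6025  x^+=3.2225  v^+=5.2694  a^+=2.8062
step 3: x_pred=9.0236  r=-11.5236  x^+=6.3271  v^+=2.2252  a^+=-1.3546
step 4: x_pred=7.7710  r=-1.9310  x^+=7.3192  v^+=0.0910  a^+=-2.0518
step 5: x_pred=6.5875  r=-8.3075  x^+=4.6436  v^+=-5.7302  a^+=-5.0514

v_post = -5.7302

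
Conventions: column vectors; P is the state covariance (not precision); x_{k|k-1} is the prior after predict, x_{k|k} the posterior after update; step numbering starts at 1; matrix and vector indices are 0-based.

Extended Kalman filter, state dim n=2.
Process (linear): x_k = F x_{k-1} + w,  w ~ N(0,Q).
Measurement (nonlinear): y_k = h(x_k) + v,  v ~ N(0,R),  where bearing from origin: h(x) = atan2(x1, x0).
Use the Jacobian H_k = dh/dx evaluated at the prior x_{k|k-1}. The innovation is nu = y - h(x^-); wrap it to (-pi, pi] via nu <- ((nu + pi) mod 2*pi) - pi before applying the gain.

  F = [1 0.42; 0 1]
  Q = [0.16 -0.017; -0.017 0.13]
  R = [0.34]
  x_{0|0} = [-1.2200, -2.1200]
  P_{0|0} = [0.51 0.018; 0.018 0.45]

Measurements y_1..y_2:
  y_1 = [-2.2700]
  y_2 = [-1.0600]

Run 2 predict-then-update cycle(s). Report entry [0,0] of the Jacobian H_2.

H_jac[0,0] = 0.1590

step 1: x^-=[-2.1104, -2.1200]  P^-=[0.7645 0.1900; 0.1900 0.5800]  H_jac=[0.2369 -0.2358]  S=[0.3939]  K=[0.3460; -0.2330]  nu=[0.0839]  x^+=[-2.0814, -2.1396]  P^+=[0.7173 0.2218; 0.2218 0.5586]
step 2: x^-=[-2.9800, -2.1396]  P^-=[1.1621 0.4394; 0.4394 0.6886]  H_jac=[0.1590 -0.2214]  S=[0.3722]  K=[0.2350; -0.2220]  nu=[1.4589]  x^+=[-2.6371, -2.4634]  P^+=[1.1416 0.4588; 0.4588 0.6703]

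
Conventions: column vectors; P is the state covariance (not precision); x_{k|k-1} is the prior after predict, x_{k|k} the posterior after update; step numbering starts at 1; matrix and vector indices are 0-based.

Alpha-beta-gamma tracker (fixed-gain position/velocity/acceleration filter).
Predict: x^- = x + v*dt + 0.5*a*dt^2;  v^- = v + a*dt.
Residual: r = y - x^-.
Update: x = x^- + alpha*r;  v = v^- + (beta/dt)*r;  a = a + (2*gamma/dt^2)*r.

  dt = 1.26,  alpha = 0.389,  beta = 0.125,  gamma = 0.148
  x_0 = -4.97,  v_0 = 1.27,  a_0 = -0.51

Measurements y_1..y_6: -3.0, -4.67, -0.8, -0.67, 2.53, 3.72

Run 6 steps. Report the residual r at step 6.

step 1: x_pred=-3.7746  r=0.7746  x^+=-3.4733  v^+=0.7042  a^+=-0.3656
step 2: x_pred=-2.8761  r=-1.7939  x^+=-3.5740  v^+=0.0657  a^+=-0.7000
step 3: x_pred=-4.0469  r=3.2469  x^+=-2.7839  v^+=-0.4943  a^+=-0.0947
step 4: x_pred=-3.4818  r=2.8118  x^+=-2.3880  v^+=-0.3346  a^+=0.4296
step 5: x_pred=-2.4686  r=4.9986  x^+=-0.5241  v^+=0.7026  a^+=1.3615
step 6: x_pred=1.4419  r=2.2781  x^+=2.3281  v^+=2.6441  a^+=1.7863

resid = 2.2781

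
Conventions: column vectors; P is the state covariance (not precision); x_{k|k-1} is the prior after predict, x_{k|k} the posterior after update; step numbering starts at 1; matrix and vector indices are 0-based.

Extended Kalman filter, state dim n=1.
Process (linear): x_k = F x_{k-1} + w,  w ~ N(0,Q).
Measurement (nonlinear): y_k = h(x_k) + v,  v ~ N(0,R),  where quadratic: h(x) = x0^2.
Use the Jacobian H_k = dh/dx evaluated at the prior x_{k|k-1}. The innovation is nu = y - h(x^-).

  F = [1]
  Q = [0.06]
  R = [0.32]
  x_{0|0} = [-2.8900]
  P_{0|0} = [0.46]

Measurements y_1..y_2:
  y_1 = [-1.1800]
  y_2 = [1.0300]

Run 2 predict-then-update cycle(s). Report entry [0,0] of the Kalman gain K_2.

step 1: x^-=[-2.8900]  P^-=[0.5200]  H_jac=[-5.7800]  S=[17.6924]  K=[-0.1699]  nu=[-9.5321]  x^+=[-1.2707]  P^+=[0.0094]
step 2: x^-=[-1.2707]  P^-=[0.0694]  H_jac=[-2.5414]  S=[0.7683]  K=[-0.2296]  nu=[-0.5846]  x^+=[-1.1365]  P^+=[0.0289]

K[0,0] = -0.2296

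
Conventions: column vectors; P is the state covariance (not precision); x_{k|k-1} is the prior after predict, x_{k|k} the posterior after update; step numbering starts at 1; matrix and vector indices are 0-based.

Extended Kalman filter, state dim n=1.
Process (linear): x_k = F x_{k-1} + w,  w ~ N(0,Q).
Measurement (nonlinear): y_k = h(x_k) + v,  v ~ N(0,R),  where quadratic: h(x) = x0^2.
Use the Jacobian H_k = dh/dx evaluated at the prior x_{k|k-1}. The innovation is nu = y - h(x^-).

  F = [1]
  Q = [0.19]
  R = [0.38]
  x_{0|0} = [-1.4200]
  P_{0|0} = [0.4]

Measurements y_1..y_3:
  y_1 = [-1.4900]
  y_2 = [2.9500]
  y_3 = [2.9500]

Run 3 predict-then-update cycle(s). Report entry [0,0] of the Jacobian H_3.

step 1: x^-=[-1.4200]  P^-=[0.5900]  H_jac=[-2.8400]  S=[5.1387]  K=[-0.3261]  nu=[-3.5064]  x^+=[-0.2767]  P^+=[0.0436]
step 2: x^-=[-0.2767]  P^-=[0.2336]  H_jac=[-0.5533]  S=[0.4515]  K=[-0.2863]  nu=[2.8735]  x^+=[-1.0993]  P^+=[0.1966]
step 3: x^-=[-1.0993]  P^-=[0.3866]  H_jac=[-2.1986]  S=[2.2489]  K=[-0.3780]  nu=[1.7415]  x^+=[-1.7576]  P^+=[0.0653]

H_jac[0,0] = -2.1986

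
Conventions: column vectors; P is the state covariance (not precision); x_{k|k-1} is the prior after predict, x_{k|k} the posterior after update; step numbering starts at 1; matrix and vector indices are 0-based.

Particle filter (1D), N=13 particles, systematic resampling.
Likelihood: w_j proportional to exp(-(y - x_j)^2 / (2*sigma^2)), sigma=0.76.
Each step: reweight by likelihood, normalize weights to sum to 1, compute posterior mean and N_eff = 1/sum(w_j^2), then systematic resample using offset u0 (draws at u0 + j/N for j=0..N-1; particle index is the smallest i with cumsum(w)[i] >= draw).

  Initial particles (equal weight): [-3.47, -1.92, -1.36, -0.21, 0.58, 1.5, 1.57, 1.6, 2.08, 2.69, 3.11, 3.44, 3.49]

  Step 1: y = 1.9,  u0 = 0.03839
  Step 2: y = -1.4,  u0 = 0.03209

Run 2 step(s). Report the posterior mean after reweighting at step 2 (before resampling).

step 1: w=[0.0000, 0.0000, 0.0000, 0.0042, 0.0440, 0.1733, 0.1811, 0.1841, 0.1935, 0.1159, 0.0560, 0.0255, 0.0223]  mean=1.9176  Neff=6.5010  idx=[4, 5, 5, 6, 6, 7, 7, 7, 8, 8, 9, 9, 11]
step 2: w=[0.9022, 0.0185, 0.0185, 0.0130, 0.0130, 0.0111, 0.0111, 0.0111, 0.0008, 0.0008, 0.0000, 0.0000, 0.0000]  mean=0.6760  Neff=1.2265  idx=[0, 0, 0, 0, 0, 0, 0, 0, 0, 0, 0, 0, 4]

post_mean = 0.6760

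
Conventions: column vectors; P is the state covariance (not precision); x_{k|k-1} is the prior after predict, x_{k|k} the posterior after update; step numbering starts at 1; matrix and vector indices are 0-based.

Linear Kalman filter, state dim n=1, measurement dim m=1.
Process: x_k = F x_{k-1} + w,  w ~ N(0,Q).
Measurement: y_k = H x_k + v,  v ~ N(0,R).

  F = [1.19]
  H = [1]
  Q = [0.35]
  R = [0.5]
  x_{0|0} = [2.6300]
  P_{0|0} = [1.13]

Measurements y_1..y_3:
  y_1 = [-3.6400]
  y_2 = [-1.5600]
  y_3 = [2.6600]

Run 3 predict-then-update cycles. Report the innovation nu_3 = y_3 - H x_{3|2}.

innov = [4.9911]

step 1: x^-=[3.1297]  P^-=[1.9502]  S=[2.4502]  K=[0.7959]  nu=[-6.7697]  x^+=[-2.2585]  P^+=[0.3980]
step 2: x^-=[-2.6877]  P^-=[0.9136]  S=[1.4136]  K=[0.6463]  nu=[1.1277]  x^+=[-1.9589]  P^+=[0.3231]
step 3: x^-=[-2.3311]  P^-=[0.8076]  S=[1.3076]  K=[0.6176]  nu=[4.9911]  x^+=[0.7515]  P^+=[0.3088]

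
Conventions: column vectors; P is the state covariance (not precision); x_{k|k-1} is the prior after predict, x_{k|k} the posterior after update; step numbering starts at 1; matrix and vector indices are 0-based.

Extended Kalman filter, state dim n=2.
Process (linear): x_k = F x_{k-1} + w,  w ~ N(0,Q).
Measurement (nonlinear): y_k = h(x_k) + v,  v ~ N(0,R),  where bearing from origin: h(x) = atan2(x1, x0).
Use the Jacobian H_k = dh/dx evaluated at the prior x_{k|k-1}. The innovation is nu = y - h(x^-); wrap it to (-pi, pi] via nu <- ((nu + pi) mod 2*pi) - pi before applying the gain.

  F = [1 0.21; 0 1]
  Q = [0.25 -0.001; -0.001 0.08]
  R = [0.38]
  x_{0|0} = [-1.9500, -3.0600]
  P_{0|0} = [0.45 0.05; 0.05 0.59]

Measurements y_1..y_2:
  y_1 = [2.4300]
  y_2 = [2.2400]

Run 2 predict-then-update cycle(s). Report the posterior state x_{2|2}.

step 1: x^-=[-2.5926, -3.0600]  P^-=[0.7470 0.1729; 0.1729 0.6700]  H_jac=[0.1902 -0.1612]  S=[0.4138]  K=[0.2761; -0.1815]  nu=[-1.5795]  x^+=[-3.0286, -2.7734]  P^+=[0.7155 0.1936; 0.1936 0.6564]
step 2: x^-=[-3.6110, -2.7734]  P^-=[1.0758 0.3305; 0.3305 0.7364]  H_jac=[0.1338 -0.1742]  S=[0.4062]  K=[0.2126; -0.2069]  nu=[-1.5565]  x^+=[-3.9419, -2.4513]  P^+=[1.0574 0.3483; 0.3483 0.7190]

x_post = [-3.9419, -2.4513]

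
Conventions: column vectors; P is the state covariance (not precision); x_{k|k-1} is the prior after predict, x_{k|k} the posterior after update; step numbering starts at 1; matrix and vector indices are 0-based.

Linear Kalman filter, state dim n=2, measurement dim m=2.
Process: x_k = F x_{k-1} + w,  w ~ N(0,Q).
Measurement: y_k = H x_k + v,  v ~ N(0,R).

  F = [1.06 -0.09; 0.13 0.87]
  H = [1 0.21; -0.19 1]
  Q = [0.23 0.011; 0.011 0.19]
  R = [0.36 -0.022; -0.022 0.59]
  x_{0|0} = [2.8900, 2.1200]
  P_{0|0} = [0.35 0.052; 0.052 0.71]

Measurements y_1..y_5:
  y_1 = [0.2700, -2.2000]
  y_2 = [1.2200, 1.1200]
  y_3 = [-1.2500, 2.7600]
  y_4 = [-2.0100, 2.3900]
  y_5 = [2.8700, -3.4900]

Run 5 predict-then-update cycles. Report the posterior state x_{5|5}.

step 1: x^-=[2.8726, 2.2201]  P^-=[0.6191 0.0510; 0.0510 0.7451]  S=[1.0334 0.0658; 0.0658 1.3381]  K=[0.6146 -0.0800; 0.1663 0.5414]  nu=[-3.0688, -3.8743]  x^+=[1.2967, -0.3878]  P^+=[0.2267 -0.0177; -0.0177 0.3124]
step 2: x^-=[1.4094, -0.1688]  P^-=[0.4906 0.0017; 0.0017 0.4263]  S=[0.8701 -0.0241; -0.0241 1.0334]  K=[0.5622 -0.0755; 0.1163 0.4149]  nu=[-0.1539, 1.5566]  x^+=[1.2054, 0.4592]  P^+=[0.2077 -0.0174; -0.0174 0.2389]
step 3: x^-=[1.2364, 0.5562]  P^-=[0.4686 0.0050; 0.0050 0.3704]  S=[0.8471 -0.0284; -0.0284 0.9754]  K=[0.5521 -0.0700; 0.1106 0.3820]  nu=[-2.6031, 2.4387]  x^+=[-0.3717, 1.1999]  P^+=[0.2034 -0.0148; -0.0148 0.2201]
step 4: x^-=[-0.5020, 0.9956]  P^-=[0.4632 0.0083; 0.0083 0.3567]  S=[0.8424 -0.0271; -0.0271 0.9603]  K=[0.5497 -0.0675; 0.1108 0.3729]  nu=[-1.7171, 1.2991]  x^+=[-1.5336, 1.2898]  P^+=[0.2022 -0.0135; -0.0135 0.2150]
step 5: x^-=[-1.7417, 0.9228]  P^-=[0.4615 0.0098; 0.0098 0.3531]  S=[0.8412 -0.0262; -0.0262 0.9561]  K=[0.5490 -0.0665; 0.1113 0.3705]  nu=[4.4179, -4.7437]  x^+=[0.9992, -0.3430]  P^+=[0.2018 -0.0130; -0.0130 0.2137]

x_post = [0.9992, -0.3430]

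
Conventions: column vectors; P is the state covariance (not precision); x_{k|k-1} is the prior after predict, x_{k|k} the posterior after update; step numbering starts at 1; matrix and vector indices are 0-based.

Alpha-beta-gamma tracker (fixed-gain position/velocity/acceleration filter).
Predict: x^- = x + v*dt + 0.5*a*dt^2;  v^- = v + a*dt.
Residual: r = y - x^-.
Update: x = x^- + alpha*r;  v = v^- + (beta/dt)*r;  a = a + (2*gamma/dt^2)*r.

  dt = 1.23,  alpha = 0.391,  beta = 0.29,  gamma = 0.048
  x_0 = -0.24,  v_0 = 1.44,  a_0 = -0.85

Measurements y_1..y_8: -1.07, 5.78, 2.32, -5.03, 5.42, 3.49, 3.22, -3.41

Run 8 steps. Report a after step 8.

step 1: x_pred=0.8882  r=-1.9582  x^+=0.1226  v^+=-0.0672  a^+=-0.9743
step 2: x_pred=-0.6971  r=6.4771  x^+=1.8355  v^+=0.2616  a^+=-0.5633
step 3: x_pred=1.7311  r=0.5889  x^+=1.9614  v^+=-0.2924  a^+=-0.5259
step 4: x_pred=1.2039  r=-6.2339  x^+=-1.2335  v^+=-2.4090  a^+=-0.9215
step 5: x_pred=-4.8937  r=10.3137  x^+=-0.8610  v^+=-1.1107  a^+=-0.2670
step 6: x_pred=-2.4292  r=5.9192  x^+=-0.1148  v^+=-0.0436  a^+=0.1086
step 7: x_pred=-0.0863  r=3.3063  x^+=1.2065  v^+=0.8695  a^+=0.3184
step 8: x_pred=2.5168  r=-5.9268  x^+=0.1994  v^+=-0.1363  a^+=-0.0577

a_post = -0.0577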